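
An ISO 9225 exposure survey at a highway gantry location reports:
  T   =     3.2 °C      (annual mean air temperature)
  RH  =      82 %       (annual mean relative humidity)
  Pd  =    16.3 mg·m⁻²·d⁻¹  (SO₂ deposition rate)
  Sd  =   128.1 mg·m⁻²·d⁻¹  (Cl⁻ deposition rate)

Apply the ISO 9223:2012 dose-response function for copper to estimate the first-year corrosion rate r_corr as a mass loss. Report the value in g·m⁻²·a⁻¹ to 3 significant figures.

r_corr = 12.9 g·m⁻²·a⁻¹

copper: T≤10 °C ⇒ hinge +0.126·(3.2−10) = -0.8568
  Pd branch = 0.0053·Pd^0.26·e^(0.059·RH+f) = 0.5868 μm/a
  Sd branch = 0.01025·Sd^0.27·e^(0.036·RH+0.049·T) = 0.8509 μm/a
  r_corr = 0.5868 + 0.8509 = 1.438 μm/a
Convert to mass loss: 1.438 μm/a × 8.96 g/cm³ = 12.88 g·m⁻²·a⁻¹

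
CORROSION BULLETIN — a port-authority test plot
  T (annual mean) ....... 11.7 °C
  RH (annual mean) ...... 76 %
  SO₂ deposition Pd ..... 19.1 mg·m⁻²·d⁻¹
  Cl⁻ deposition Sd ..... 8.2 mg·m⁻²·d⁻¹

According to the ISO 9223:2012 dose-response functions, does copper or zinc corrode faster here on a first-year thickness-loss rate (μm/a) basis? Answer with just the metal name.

zinc

copper: T>10 °C ⇒ hinge -0.080·(11.7−10) = -0.1360
  Pd branch = 0.0053·Pd^0.26·e^(0.059·RH+f) = 0.8824 μm/a
  Cl⁻ term: 0.01025·8.2^0.27·exp(0.036·76+0.049·11.7) = 0.4951
  r_corr = 0.8824 + 0.4951 = 1.377 μm/a
zinc: T>10 °C ⇒ hinge -0.071·(11.7−10) = -0.1207
  Pd branch = 0.0129·Pd^0.44·e^(0.046·RH+f) = 1.381 μm/a
  Sd branch = 0.0175·Sd^0.57·e^(0.008·RH+0.085·T) = 0.2883 μm/a
  r_corr = 1.381 + 0.2883 = 1.669 μm/a
Ordering by μm/a: zinc (1.67) > copper (1.38)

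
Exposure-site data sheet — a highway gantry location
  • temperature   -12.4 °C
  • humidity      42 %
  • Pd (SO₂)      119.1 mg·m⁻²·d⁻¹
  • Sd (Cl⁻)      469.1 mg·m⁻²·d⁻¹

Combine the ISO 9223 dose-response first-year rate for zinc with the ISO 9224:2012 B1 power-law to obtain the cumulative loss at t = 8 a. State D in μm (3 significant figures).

D(8) = 3.23 μm

zinc: T≤10 °C ⇒ hinge +0.038·(-12.4−10) = -0.8512
  Pd branch = 0.0129·Pd^0.44·e^(0.046·RH+f) = 0.3114 μm/a
  Cl⁻ term: 0.0175·469.1^0.57·exp(0.008·42+0.085·-12.4) = 0.2843
  r_corr = 0.3114 + 0.2843 = 0.5958 μm/a
Long-term exponent b (ISO 9224 Table 2, B1) = 0.813
  D(8) = 0.5958 × 8^0.813 = 0.5958 × 5.423 = 3.231 μm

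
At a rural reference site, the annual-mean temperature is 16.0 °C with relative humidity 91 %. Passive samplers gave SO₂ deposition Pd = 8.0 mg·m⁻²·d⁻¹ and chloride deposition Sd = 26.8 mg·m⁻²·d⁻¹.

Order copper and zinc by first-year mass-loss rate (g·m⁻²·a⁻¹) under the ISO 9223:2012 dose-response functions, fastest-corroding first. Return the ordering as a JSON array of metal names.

["copper", "zinc"]

copper: T>10 °C ⇒ hinge -0.080·(16.0−10) = -0.4800
  SO₂ term: 0.0053·8.0^0.26·exp(0.059·91-0.4800) = 1.209
  Sd branch = 0.01025·Sd^0.27·e^(0.036·RH+0.049·T) = 1.444 μm/a
  sum: 1.209 + 1.444 → r_corr = 2.653 μm/a
  mass loss = 2.653 μm/a × 8.96 g/cm³ = 23.77 g·m⁻²·a⁻¹
zinc: f(T) = -0.071·(T−10) [T>10 °C] = -0.4260
  Pd branch = 0.0129·Pd^0.44·e^(0.046·RH+f) = 1.383 μm/a
  Sd branch = 0.0175·Sd^0.57·e^(0.008·RH+0.085·T) = 0.9202 μm/a
  sum: 1.383 + 0.9202 → r_corr = 2.303 μm/a
  mass loss = 2.303 μm/a × 7.14 g/cm³ = 16.45 g·m⁻²·a⁻¹
Ordering by g·m⁻²·a⁻¹: copper (23.8) > zinc (16.4)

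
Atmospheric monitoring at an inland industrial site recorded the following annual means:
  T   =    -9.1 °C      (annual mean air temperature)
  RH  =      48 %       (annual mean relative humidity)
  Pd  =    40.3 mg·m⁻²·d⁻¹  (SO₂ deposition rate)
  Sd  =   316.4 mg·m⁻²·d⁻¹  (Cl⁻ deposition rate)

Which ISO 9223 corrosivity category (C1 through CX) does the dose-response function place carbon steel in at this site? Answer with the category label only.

carbon steel: temperature factor f = +0.150·(-19.1) = -2.8650
  sulphur-dioxide contribution → 1.801 μm/a
  chloride contribution → 12.26 μm/a
  ⇒ r_corr(carbon steel) = 14.06 μm/a
14.1 μm/a falls in (1.3, 25] for carbon steel → category C2

C2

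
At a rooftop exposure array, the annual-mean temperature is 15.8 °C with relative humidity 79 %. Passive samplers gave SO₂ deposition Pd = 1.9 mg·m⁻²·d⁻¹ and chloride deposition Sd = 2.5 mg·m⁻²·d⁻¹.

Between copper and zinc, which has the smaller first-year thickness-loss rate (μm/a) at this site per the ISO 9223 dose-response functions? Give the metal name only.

copper: f(T) = -0.080·(T−10) [T>10 °C] = -0.4640
  SO₂ term: 0.0053·1.9^0.26·exp(0.059·79-0.4640) = 0.4164
  Cl⁻ term: 0.01025·2.5^0.27·exp(0.036·79+0.049·15.8) = 0.4893
  r_corr = 0.4164 + 0.4893 = 0.9056 μm/a
zinc: T>10 °C ⇒ hinge -0.071·(15.8−10) = -0.4118
  Pd branch = 0.0129·Pd^0.44·e^(0.046·RH+f) = 0.4292 μm/a
  Cl⁻ term: 0.0175·2.5^0.57·exp(0.008·79+0.085·15.8) = 0.2126
  r_corr = 0.4292 + 0.2126 = 0.6418 μm/a
Ordering by μm/a: copper (0.906) > zinc (0.642)

zinc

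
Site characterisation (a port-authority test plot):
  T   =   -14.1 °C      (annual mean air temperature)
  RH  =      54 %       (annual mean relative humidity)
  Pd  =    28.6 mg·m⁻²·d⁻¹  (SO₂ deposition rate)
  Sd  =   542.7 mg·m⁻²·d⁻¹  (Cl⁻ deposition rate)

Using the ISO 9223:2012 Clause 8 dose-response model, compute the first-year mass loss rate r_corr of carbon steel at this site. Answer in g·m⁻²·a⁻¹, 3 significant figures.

carbon steel: temperature factor f = +0.150·(-24.1) = -3.6150
  sulphur-dioxide contribution → 0.8023 μm/a
  chloride contribution → 17.1 μm/a
  ⇒ r_corr(carbon steel) = 17.9 μm/a
Convert to mass loss: 17.9 μm/a × 7.85 g/cm³ = 140.5 g·m⁻²·a⁻¹

r_corr = 141 g·m⁻²·a⁻¹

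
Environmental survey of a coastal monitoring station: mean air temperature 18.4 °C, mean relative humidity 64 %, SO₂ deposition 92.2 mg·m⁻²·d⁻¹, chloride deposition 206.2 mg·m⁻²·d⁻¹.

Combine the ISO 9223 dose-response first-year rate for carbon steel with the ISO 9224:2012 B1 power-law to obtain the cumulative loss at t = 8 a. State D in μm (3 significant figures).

carbon steel: temperature factor f = -0.054·(8.4) = -0.4536
  Pd branch = 1.77·Pd^0.52·e^(0.02·RH+f) = 42.51 μm/a
  Cl⁻ term: 0.102·206.2^0.62·exp(0.033·64+0.04·18.4) = 47.9
  sum: 42.51 + 47.9 → r_corr = 90.41 μm/a
Long-term exponent b (ISO 9224 Table 2, B1) = 0.523
  D(8) = 90.41 × 8^0.523 = 90.41 × 2.967 = 268.3 μm

D(8) = 268 μm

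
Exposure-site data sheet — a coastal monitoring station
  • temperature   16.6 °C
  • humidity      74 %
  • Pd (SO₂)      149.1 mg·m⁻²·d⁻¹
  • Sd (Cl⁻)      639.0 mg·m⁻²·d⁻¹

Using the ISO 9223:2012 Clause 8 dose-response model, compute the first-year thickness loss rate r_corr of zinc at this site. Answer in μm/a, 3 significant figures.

r_corr = 7.35 μm/a

zinc: temperature factor f = -0.071·(6.6) = -0.4686
  SO₂ term: 0.0129·149.1^0.44·exp(0.046·74-0.4686) = 2.197
  Cl⁻ term: 0.0175·639.0^0.57·exp(0.008·74+0.085·16.6) = 5.153
  r_corr = 2.197 + 5.153 = 7.35 μm/a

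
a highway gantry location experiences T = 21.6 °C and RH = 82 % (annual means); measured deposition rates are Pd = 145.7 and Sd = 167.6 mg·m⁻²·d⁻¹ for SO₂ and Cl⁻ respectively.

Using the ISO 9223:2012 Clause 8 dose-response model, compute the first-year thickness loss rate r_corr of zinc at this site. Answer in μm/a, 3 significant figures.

zinc: temperature factor f = -0.071·(11.6) = -0.8236
  sulphur-dioxide contribution → 2.203 μm/a
  chloride contribution → 3.919 μm/a
  total first-year rate 6.122 μm/a

r_corr = 6.12 μm/a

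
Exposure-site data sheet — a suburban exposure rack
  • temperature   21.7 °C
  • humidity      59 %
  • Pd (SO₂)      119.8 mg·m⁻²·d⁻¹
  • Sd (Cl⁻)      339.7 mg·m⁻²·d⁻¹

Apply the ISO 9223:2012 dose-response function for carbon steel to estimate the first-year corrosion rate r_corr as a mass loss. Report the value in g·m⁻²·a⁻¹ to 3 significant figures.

carbon steel: f(T) = -0.054·(T−10) [T>10 °C] = -0.6318
  Pd branch = 1.77·Pd^0.52·e^(0.02·RH+f) = 36.89 μm/a
  Cl⁻ term: 0.102·339.7^0.62·exp(0.033·59+0.04·21.7) = 63.16
  r_corr = 36.89 + 63.16 = 100 μm/a
Convert to mass loss: 100 μm/a × 7.85 g/cm³ = 785.3 g·m⁻²·a⁻¹

r_corr = 785 g·m⁻²·a⁻¹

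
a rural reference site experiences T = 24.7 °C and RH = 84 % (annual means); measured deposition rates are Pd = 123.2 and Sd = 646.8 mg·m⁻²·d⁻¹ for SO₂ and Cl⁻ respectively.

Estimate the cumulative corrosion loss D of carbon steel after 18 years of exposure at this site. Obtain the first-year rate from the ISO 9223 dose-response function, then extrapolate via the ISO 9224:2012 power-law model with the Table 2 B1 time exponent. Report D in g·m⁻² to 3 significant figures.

carbon steel: f(T) = -0.054·(T−10) [T>10 °C] = -0.7938
  sulphur-dioxide contribution → 52.48 μm/a
  chloride contribution → 242.2 μm/a
  ⇒ r_corr(carbon steel) = 294.7 μm/a
Power-law: D(18) = r_corr · 18^0.523
  D(18) = 294.7 × 18^0.523 = 294.7 × 4.534 = 1336 μm
  Mass loss = 1336 μm × 7.85 g/cm³ = 1.049e+04 g·m⁻²

D(18) = 1.05e+04 g·m⁻²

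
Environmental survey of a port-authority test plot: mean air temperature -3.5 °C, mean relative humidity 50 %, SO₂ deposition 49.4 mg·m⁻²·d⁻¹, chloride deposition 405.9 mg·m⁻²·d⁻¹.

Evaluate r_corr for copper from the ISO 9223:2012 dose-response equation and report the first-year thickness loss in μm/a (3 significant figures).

copper: temperature factor f = +0.126·(-13.5) = -1.7010
  SO₂ term: 0.0053·49.4^0.26·exp(0.059·50-1.7010) = 0.05094
  Sd branch = 0.01025·Sd^0.27·e^(0.036·RH+0.049·T) = 0.2644 μm/a
  r_corr = 0.05094 + 0.2644 = 0.3153 μm/a

r_corr = 0.315 μm/a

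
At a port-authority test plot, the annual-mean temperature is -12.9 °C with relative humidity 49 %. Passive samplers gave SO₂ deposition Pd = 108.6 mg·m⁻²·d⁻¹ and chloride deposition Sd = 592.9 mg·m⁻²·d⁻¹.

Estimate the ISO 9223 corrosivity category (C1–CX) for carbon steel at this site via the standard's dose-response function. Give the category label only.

carbon steel: temperature factor f = +0.150·(-22.9) = -3.4350
  Pd branch = 1.77·Pd^0.52·e^(0.02·RH+f) = 1.739 μm/a
  Sd branch = 0.102·Sd^0.62·e^(0.033·RH+0.04·T) = 16.07 μm/a
  r_corr = 1.739 + 16.07 = 17.81 μm/a
Category bounds: 1.3…25 μm/a bracket r_corr ⇒ C2

C2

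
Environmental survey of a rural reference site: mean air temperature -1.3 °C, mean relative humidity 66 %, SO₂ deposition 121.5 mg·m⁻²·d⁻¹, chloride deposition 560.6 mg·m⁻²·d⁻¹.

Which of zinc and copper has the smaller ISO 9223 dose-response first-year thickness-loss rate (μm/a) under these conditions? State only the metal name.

zinc: f(T) = +0.038·(T−10) [T≤10 °C] = -0.4294
  SO₂ term: 0.0129·121.5^0.44·exp(0.046·66-0.4294) = 1.445
  Cl⁻ term: 0.0175·560.6^0.57·exp(0.008·66+0.085·-1.3) = 0.9797
  r_corr = 1.445 + 0.9797 = 2.425 μm/a
copper: f(T) = +0.126·(T−10) [T≤10 °C] = -1.4238
  Pd branch = 0.0053·Pd^0.26·e^(0.059·RH+f) = 0.2183 μm/a
  Cl⁻ term: 0.01025·560.6^0.27·exp(0.036·66+0.049·-1.3) = 0.5716
  sum: 0.2183 + 0.5716 → r_corr = 0.7899 μm/a
Ordering by μm/a: zinc (2.42) > copper (0.79)

copper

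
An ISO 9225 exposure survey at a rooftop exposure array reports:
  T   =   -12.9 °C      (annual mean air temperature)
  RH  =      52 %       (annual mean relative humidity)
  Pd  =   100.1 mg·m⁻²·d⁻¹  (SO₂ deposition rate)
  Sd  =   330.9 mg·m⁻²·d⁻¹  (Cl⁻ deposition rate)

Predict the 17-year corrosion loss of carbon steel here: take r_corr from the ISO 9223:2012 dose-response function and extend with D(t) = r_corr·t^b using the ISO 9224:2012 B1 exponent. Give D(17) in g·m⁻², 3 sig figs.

D(17) = 488 g·m⁻²

carbon steel: temperature factor f = +0.150·(-22.9) = -3.4350
  sulphur-dioxide contribution → 1.77 μm/a
  chloride contribution → 12.36 μm/a
  ⇒ r_corr(carbon steel) = 14.13 μm/a
ISO 9224: D(t) = r_corr · t^b with b = 0.523 (carbon steel, B1)
  D(17) = 14.13 × 17^0.523 = 14.13 × 4.401 = 62.18 μm
  Mass loss = 62.18 μm × 7.85 g/cm³ = 488.1 g·m⁻²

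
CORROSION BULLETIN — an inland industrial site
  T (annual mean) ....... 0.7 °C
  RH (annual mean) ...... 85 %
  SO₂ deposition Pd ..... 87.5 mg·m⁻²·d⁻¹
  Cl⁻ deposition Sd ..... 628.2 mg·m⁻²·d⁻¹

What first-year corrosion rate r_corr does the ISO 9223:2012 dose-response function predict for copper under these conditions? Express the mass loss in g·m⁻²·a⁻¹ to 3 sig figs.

copper: T≤10 °C ⇒ hinge +0.126·(0.7−10) = -1.1718
  Pd branch = 0.0053·Pd^0.26·e^(0.059·RH+f) = 0.7912 μm/a
  Cl⁻ term: 0.01025·628.2^0.27·exp(0.036·85+0.049·0.7) = 1.288
  r_corr = 0.7912 + 1.288 = 2.08 μm/a
Convert to mass loss: 2.08 μm/a × 8.96 g/cm³ = 18.63 g·m⁻²·a⁻¹

r_corr = 18.6 g·m⁻²·a⁻¹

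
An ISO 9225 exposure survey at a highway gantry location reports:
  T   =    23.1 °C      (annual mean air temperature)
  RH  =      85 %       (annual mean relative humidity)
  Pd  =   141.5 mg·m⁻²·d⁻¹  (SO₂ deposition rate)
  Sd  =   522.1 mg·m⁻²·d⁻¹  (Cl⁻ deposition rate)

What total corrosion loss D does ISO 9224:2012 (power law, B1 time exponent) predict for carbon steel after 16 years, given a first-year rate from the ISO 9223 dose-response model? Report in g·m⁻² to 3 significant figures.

carbon steel: f(T) = -0.054·(T−10) [T>10 °C] = -0.7074
  Pd branch = 1.77·Pd^0.52·e^(0.02·RH+f) = 62.73 μm/a
  Cl⁻ term: 0.102·522.1^0.62·exp(0.033·85+0.04·23.1) = 205.6
  r_corr = 62.73 + 205.6 = 268.4 μm/a
Long-term exponent b (ISO 9224 Table 2, B1) = 0.523
  D(16) = 268.4 × 16^0.523 = 268.4 × 4.263 = 1144 μm
  Mass loss = 1144 μm × 7.85 g/cm³ = 8981 g·m⁻²

D(16) = 8.98e+03 g·m⁻²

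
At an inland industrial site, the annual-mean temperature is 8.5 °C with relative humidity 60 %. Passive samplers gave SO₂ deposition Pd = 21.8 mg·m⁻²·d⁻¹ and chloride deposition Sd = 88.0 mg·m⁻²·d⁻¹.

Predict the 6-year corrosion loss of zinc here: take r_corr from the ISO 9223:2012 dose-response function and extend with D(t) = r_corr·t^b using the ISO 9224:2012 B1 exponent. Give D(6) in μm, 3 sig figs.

zinc: T≤10 °C ⇒ hinge +0.038·(8.5−10) = -0.0570
  Pd branch = 0.0129·Pd^0.44·e^(0.046·RH+f) = 0.7472 μm/a
  Sd branch = 0.0175·Sd^0.57·e^(0.008·RH+0.085·T) = 0.7475 μm/a
  sum: 0.7472 + 0.7475 → r_corr = 1.495 μm/a
Power-law: D(6) = r_corr · 6^0.813
  D(6) = 1.495 × 6^0.813 = 1.495 × 4.292 = 6.415 μm

D(6) = 6.41 μm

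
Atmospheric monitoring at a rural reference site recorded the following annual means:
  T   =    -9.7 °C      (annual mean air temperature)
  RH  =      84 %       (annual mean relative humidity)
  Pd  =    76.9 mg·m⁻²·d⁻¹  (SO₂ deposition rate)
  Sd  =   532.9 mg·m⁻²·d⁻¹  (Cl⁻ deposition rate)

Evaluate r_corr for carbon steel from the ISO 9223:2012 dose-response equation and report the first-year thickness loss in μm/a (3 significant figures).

r_corr = 59.0 μm/a

carbon steel: f(T) = +0.150·(T−10) [T≤10 °C] = -2.9550
  SO₂ term: 1.77·76.9^0.52·exp(0.02·84-2.9550) = 4.731
  Sd branch = 0.102·Sd^0.62·e^(0.033·RH+0.04·T) = 54.26 μm/a
  sum: 4.731 + 54.26 → r_corr = 58.99 μm/a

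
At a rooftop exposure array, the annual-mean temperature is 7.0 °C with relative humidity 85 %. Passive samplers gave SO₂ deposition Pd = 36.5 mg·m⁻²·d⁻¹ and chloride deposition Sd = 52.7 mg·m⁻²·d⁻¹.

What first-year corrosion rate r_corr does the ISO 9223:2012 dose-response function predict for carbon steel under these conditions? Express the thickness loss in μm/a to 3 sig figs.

carbon steel: T≤10 °C ⇒ hinge +0.150·(7.0−10) = -0.4500
  SO₂ term: 1.77·36.5^0.52·exp(0.02·85-0.4500) = 40.11
  Sd branch = 0.102·Sd^0.62·e^(0.033·RH+0.04·T) = 26.06 μm/a
  sum: 40.11 + 26.06 → r_corr = 66.17 μm/a

r_corr = 66.2 μm/a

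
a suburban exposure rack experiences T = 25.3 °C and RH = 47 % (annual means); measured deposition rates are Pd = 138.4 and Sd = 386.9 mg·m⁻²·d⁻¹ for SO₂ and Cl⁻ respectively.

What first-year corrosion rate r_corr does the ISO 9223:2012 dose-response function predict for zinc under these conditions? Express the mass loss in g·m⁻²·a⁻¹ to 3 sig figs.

r_corr = 49.0 g·m⁻²·a⁻¹

zinc: T>10 °C ⇒ hinge -0.071·(25.3−10) = -1.0863
  SO₂ term: 0.0129·138.4^0.44·exp(0.046·47-1.0863) = 0.331
  Sd branch = 0.0175·Sd^0.57·e^(0.008·RH+0.085·T) = 6.535 μm/a
  sum: 0.331 + 6.535 → r_corr = 6.866 μm/a
Convert to mass loss: 6.866 μm/a × 7.14 g/cm³ = 49.02 g·m⁻²·a⁻¹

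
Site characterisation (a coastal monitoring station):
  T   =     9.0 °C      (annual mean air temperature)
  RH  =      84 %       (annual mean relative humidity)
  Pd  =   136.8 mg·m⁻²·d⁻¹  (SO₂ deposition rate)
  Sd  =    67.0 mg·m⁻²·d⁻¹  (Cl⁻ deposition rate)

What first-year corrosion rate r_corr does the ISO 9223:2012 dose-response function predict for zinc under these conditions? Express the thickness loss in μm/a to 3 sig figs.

r_corr = 5.96 μm/a

zinc: T≤10 °C ⇒ hinge +0.038·(9.0−10) = -0.0380
  SO₂ term: 0.0129·136.8^0.44·exp(0.046·84-0.0380) = 5.153
  Sd branch = 0.0175·Sd^0.57·e^(0.008·RH+0.085·T) = 0.8091 μm/a
  sum: 5.153 + 0.8091 → r_corr = 5.962 μm/a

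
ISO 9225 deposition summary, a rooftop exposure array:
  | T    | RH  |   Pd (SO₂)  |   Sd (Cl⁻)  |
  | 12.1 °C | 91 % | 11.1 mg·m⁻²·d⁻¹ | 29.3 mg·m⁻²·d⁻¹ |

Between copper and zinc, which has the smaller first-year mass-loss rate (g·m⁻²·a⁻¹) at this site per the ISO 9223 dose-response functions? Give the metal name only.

zinc

copper: f(T) = -0.080·(T−10) [T>10 °C] = -0.1680
  SO₂ term: 0.0053·11.1^0.26·exp(0.059·91-0.1680) = 1.798
  Sd branch = 0.01025·Sd^0.27·e^(0.036·RH+0.049·T) = 1.222 μm/a
  r_corr = 1.798 + 1.222 = 3.02 μm/a
  mass loss = 3.02 μm/a × 8.96 g/cm³ = 27.06 g·m⁻²·a⁻¹
zinc: T>10 °C ⇒ hinge -0.071·(12.1−10) = -0.1491
  SO₂ term: 0.0129·11.1^0.44·exp(0.046·91-0.1491) = 2.107
  Sd branch = 0.0175·Sd^0.57·e^(0.008·RH+0.085·T) = 0.695 μm/a
  sum: 2.107 + 0.695 → r_corr = 2.802 μm/a
  mass loss = 2.802 μm/a × 7.14 g/cm³ = 20.01 g·m⁻²·a⁻¹
Ordering by g·m⁻²·a⁻¹: copper (27.1) > zinc (20)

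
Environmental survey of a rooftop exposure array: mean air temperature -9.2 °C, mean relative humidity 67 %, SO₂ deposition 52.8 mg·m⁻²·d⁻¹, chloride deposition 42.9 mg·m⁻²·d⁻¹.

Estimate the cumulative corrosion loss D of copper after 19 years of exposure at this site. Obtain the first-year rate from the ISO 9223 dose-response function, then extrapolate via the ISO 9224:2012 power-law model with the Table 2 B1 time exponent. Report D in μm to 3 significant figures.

copper: temperature factor f = +0.126·(-19.2) = -2.4192
  Pd branch = 0.0053·Pd^0.26·e^(0.059·RH+f) = 0.06891 μm/a
  Cl⁻ term: 0.01025·42.9^0.27·exp(0.036·67+0.049·-9.2) = 0.201
  sum: 0.06891 + 0.201 → r_corr = 0.2699 μm/a
Long-term exponent b (ISO 9224 Table 2, B1) = 0.667
  D(19) = 0.2699 × 19^0.667 = 0.2699 × 7.127 = 1.924 μm

D(19) = 1.92 μm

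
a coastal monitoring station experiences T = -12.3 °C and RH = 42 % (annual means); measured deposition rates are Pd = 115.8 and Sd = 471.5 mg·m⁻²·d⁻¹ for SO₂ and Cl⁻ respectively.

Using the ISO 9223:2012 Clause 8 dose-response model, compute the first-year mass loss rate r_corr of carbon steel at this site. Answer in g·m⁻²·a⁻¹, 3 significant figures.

r_corr = 102 g·m⁻²·a⁻¹

carbon steel: temperature factor f = +0.150·(-22.3) = -3.3450
  sulphur-dioxide contribution → 1.711 μm/a
  chloride contribution → 11.33 μm/a
  total first-year rate 13.05 μm/a
Convert to mass loss: 13.05 μm/a × 7.85 g/cm³ = 102.4 g·m⁻²·a⁻¹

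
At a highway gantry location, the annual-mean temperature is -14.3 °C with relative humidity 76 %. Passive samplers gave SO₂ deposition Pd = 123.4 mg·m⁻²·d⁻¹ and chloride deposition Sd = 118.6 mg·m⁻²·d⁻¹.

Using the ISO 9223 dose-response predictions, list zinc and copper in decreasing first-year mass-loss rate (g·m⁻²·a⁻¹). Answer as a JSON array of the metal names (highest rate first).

zinc: temperature factor f = +0.038·(-24.3) = -0.9234
  Pd branch = 0.0129·Pd^0.44·e^(0.046·RH+f) = 1.406 μm/a
  Cl⁻ term: 0.0175·118.6^0.57·exp(0.008·76+0.085·-14.3) = 0.145
  sum: 1.406 + 0.145 → r_corr = 1.551 μm/a
  mass loss = 1.551 μm/a × 7.14 g/cm³ = 11.08 g·m⁻²·a⁻¹
copper: T≤10 °C ⇒ hinge +0.126·(-14.3−10) = -3.0618
  Pd branch = 0.0053·Pd^0.26·e^(0.059·RH+f) = 0.07685 μm/a
  Cl⁻ term: 0.01025·118.6^0.27·exp(0.036·76+0.049·-14.3) = 0.2849
  sum: 0.07685 + 0.2849 → r_corr = 0.3617 μm/a
  mass loss = 0.3617 μm/a × 8.96 g/cm³ = 3.241 g·m⁻²·a⁻¹
Ordering by g·m⁻²·a⁻¹: zinc (11.1) > copper (3.24)

["zinc", "copper"]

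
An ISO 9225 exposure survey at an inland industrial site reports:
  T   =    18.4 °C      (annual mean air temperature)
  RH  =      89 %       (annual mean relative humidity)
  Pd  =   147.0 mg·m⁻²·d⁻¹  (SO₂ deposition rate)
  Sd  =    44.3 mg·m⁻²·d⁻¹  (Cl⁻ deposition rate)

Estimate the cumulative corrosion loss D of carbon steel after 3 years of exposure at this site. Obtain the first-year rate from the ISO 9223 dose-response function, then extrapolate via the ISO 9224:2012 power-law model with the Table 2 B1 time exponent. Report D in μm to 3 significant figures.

carbon steel: f(T) = -0.054·(T−10) [T>10 °C] = -0.4536
  sulphur-dioxide contribution → 89.34 μm/a
  chloride contribution → 42.12 μm/a
  total first-year rate 131.5 μm/a
Power-law: D(3) = r_corr · 3^0.523
  D(3) = 131.5 × 3^0.523 = 131.5 × 1.776 = 233.5 μm

D(3) = 234 μm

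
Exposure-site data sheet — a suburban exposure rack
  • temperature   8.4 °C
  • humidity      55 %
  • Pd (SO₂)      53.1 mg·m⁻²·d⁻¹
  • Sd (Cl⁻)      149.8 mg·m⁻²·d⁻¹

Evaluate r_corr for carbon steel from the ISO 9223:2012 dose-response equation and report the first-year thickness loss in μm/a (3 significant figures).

carbon steel: T≤10 °C ⇒ hinge +0.150·(8.4−10) = -0.2400
  SO₂ term: 1.77·53.1^0.52·exp(0.02·55-0.2400) = 33
  Cl⁻ term: 0.102·149.8^0.62·exp(0.033·55+0.04·8.4) = 19.57
  r_corr = 33 + 19.57 = 52.57 μm/a

r_corr = 52.6 μm/a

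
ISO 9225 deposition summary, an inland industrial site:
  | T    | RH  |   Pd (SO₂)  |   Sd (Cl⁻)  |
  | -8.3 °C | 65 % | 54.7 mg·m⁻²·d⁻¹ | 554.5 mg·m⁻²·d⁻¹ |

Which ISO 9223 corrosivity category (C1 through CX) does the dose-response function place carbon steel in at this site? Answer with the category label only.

carbon steel: temperature factor f = +0.150·(-18.3) = -2.7450
  Pd branch = 1.77·Pd^0.52·e^(0.02·RH+f) = 3.343 μm/a
  Sd branch = 0.102·Sd^0.62·e^(0.033·RH+0.04·T) = 31.42 μm/a
  r_corr = 3.343 + 31.42 = 34.76 μm/a
34.8 μm/a falls in (25, 50] for carbon steel → category C3

C3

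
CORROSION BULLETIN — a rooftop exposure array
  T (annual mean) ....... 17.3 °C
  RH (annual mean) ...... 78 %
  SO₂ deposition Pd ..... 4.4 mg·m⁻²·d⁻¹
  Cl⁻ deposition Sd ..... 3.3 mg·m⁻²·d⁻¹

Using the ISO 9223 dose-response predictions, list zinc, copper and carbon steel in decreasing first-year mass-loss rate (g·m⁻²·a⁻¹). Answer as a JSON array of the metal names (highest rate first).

["carbon steel", "copper", "zinc"]

zinc: T>10 °C ⇒ hinge -0.071·(17.3−10) = -0.5183
  Pd branch = 0.0129·Pd^0.44·e^(0.046·RH+f) = 0.5332 μm/a
  Cl⁻ term: 0.0175·3.3^0.57·exp(0.008·78+0.085·17.3) = 0.2807
  sum: 0.5332 + 0.2807 → r_corr = 0.8139 μm/a
  mass loss = 0.8139 μm/a × 7.14 g/cm³ = 5.811 g·m⁻²·a⁻¹
copper: temperature factor f = -0.080·(7.3) = -0.5840
  Pd branch = 0.0053·Pd^0.26·e^(0.059·RH+f) = 0.4331 μm/a
  Cl⁻ term: 0.01025·3.3^0.27·exp(0.036·78+0.049·17.3) = 0.5475
  r_corr = 0.4331 + 0.5475 = 0.9806 μm/a
  mass loss = 0.9806 μm/a × 8.96 g/cm³ = 8.786 g·m⁻²·a⁻¹
carbon steel: T>10 °C ⇒ hinge -0.054·(17.3−10) = -0.3942
  SO₂ term: 1.77·4.4^0.52·exp(0.02·78-0.3942) = 12.27
  Sd branch = 0.102·Sd^0.62·e^(0.033·RH+0.04·T) = 5.604 μm/a
  r_corr = 12.27 + 5.604 = 17.87 μm/a
  mass loss = 17.87 μm/a × 7.85 g/cm³ = 140.3 g·m⁻²·a⁻¹
Ordering by g·m⁻²·a⁻¹: carbon steel (140) > copper (8.79) > zinc (5.81)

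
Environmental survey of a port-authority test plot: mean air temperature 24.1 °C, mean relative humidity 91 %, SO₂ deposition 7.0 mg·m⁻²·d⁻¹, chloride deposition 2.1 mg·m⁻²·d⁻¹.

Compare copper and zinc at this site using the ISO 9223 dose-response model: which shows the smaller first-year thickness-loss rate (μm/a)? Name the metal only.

copper: f(T) = -0.080·(T−10) [T>10 °C] = -1.1280
  SO₂ term: 0.0053·7.0^0.26·exp(0.059·91-1.1280) = 0.6107
  Cl⁻ term: 0.01025·2.1^0.27·exp(0.036·91+0.049·24.1) = 1.08
  sum: 0.6107 + 1.08 → r_corr = 1.69 μm/a
zinc: f(T) = -0.071·(T−10) [T>10 °C] = -1.0011
  Pd branch = 0.0129·Pd^0.44·e^(0.046·RH+f) = 0.7339 μm/a
  Cl⁻ term: 0.0175·2.1^0.57·exp(0.008·91+0.085·24.1) = 0.4291
  r_corr = 0.7339 + 0.4291 = 1.163 μm/a
Ordering by μm/a: copper (1.69) > zinc (1.16)

zinc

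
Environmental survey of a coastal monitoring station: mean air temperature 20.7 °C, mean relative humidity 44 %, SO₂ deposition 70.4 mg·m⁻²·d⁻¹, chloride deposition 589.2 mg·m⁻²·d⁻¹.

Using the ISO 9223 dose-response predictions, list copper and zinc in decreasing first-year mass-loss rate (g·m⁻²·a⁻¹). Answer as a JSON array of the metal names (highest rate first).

["zinc", "copper"]

copper: f(T) = -0.080·(T−10) [T>10 °C] = -0.8560
  Pd branch = 0.0053·Pd^0.26·e^(0.059·RH+f) = 0.09127 μm/a
  Sd branch = 0.01025·Sd^0.27·e^(0.036·RH+0.049·T) = 0.7711 μm/a
  r_corr = 0.09127 + 0.7711 = 0.8624 μm/a
  mass loss = 0.8624 μm/a × 8.96 g/cm³ = 7.727 g·m⁻²·a⁻¹
zinc: T>10 °C ⇒ hinge -0.071·(20.7−10) = -0.7597
  SO₂ term: 0.0129·70.4^0.44·exp(0.046·44-0.7597) = 0.2969
  Sd branch = 0.0175·Sd^0.57·e^(0.008·RH+0.085·T) = 5.484 μm/a
  r_corr = 0.2969 + 5.484 = 5.781 μm/a
  mass loss = 5.781 μm/a × 7.14 g/cm³ = 41.28 g·m⁻²·a⁻¹
Ordering by g·m⁻²·a⁻¹: zinc (41.3) > copper (7.73)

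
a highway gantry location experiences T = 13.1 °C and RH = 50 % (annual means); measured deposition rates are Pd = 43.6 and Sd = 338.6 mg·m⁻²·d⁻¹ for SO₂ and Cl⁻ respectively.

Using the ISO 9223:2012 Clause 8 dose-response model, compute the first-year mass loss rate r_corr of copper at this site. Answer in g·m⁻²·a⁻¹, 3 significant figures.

copper: T>10 °C ⇒ hinge -0.080·(13.1−10) = -0.2480
  sulphur-dioxide contribution → 0.2109 μm/a
  chloride contribution → 0.5679 μm/a
  ⇒ r_corr(copper) = 0.7787 μm/a
Convert to mass loss: 0.7787 μm/a × 8.96 g/cm³ = 6.977 g·m⁻²·a⁻¹

r_corr = 6.98 g·m⁻²·a⁻¹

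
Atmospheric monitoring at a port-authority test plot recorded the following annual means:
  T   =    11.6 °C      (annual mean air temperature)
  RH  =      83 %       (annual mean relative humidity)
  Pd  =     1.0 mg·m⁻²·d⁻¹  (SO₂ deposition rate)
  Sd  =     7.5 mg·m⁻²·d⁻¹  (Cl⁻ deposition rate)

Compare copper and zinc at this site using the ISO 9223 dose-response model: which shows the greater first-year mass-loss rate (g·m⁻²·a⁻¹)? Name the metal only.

copper: temperature factor f = -0.080·(1.6) = -0.1280
  sulphur-dioxide contribution → 0.6243 μm/a
  chloride contribution → 0.6188 μm/a
  total first-year rate 1.243 μm/a
  mass loss = 1.243 μm/a × 8.96 g/cm³ = 11.14 g·m⁻²·a⁻¹
zinc: T>10 °C ⇒ hinge -0.071·(11.6−10) = -0.1136
  sulphur-dioxide contribution → 0.5241 μm/a
  chloride contribution → 0.2873 μm/a
  total first-year rate 0.8114 μm/a
  mass loss = 0.8114 μm/a × 7.14 g/cm³ = 5.794 g·m⁻²·a⁻¹
Ordering by g·m⁻²·a⁻¹: copper (11.1) > zinc (5.79)

copper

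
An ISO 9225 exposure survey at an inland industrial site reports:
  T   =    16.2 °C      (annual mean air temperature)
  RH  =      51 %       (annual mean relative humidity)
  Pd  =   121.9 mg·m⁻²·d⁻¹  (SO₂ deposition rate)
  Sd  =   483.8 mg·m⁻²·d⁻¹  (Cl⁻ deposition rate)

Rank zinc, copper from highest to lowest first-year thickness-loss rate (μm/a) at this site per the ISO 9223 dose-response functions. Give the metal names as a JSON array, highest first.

zinc: temperature factor f = -0.071·(6.2) = -0.4402
  SO₂ term: 0.0129·121.9^0.44·exp(0.046·51-0.4402) = 0.718
  Sd branch = 0.0175·Sd^0.57·e^(0.008·RH+0.085·T) = 3.536 μm/a
  sum: 0.718 + 3.536 → r_corr = 4.254 μm/a
copper: T>10 °C ⇒ hinge -0.080·(16.2−10) = -0.4960
  Pd branch = 0.0053·Pd^0.26·e^(0.059·RH+f) = 0.228 μm/a
  Sd branch = 0.01025·Sd^0.27·e^(0.036·RH+0.049·T) = 0.7546 μm/a
  r_corr = 0.228 + 0.7546 = 0.9826 μm/a
Ordering by μm/a: zinc (4.25) > copper (0.983)

["zinc", "copper"]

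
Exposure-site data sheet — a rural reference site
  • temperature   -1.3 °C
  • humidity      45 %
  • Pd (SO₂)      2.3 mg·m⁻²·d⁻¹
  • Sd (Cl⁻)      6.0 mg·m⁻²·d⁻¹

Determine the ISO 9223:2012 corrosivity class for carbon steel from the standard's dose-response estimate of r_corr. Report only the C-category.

carbon steel: f(T) = +0.150·(T−10) [T≤10 °C] = -1.6950
  SO₂ term: 1.77·2.3^0.52·exp(0.02·45-1.6950) = 1.233
  Cl⁻ term: 0.102·6.0^0.62·exp(0.033·45+0.04·-1.3) = 1.298
  sum: 1.233 + 1.298 → r_corr = 2.531 μm/a
2.53 μm/a falls in (1.3, 25] for carbon steel → category C2

C2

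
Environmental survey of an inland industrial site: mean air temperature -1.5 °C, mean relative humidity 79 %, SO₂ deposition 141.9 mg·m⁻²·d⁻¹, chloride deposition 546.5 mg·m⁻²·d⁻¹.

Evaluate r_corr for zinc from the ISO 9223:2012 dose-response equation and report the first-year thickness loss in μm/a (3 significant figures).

r_corr = 3.85 μm/a

zinc: f(T) = +0.038·(T−10) [T≤10 °C] = -0.4370
  SO₂ term: 0.0129·141.9^0.44·exp(0.046·79-0.4370) = 2.792
  Sd branch = 0.0175·Sd^0.57·e^(0.008·RH+0.085·T) = 1.053 μm/a
  sum: 2.792 + 1.053 → r_corr = 3.845 μm/a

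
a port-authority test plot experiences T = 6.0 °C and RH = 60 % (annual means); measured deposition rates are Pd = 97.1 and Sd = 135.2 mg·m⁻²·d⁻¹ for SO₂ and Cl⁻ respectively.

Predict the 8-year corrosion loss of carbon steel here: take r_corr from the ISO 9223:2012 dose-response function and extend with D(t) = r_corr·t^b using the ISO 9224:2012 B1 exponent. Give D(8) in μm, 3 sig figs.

carbon steel: temperature factor f = +0.150·(-4.0) = -0.6000
  Pd branch = 1.77·Pd^0.52·e^(0.02·RH+f) = 34.83 μm/a
  Cl⁻ term: 0.102·135.2^0.62·exp(0.033·60+0.04·6.0) = 19.68
  r_corr = 34.83 + 19.68 = 54.5 μm/a
ISO 9224: D(t) = r_corr · t^b with b = 0.523 (carbon steel, B1)
  D(8) = 54.5 × 8^0.523 = 54.5 × 2.967 = 161.7 μm

D(8) = 162 μm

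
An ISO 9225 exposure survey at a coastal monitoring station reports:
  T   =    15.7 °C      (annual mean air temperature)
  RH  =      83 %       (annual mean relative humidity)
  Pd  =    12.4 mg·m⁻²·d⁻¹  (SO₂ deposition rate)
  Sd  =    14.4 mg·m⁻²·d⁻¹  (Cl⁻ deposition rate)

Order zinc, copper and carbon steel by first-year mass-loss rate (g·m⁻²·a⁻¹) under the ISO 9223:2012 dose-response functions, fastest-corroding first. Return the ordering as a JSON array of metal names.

zinc: T>10 °C ⇒ hinge -0.071·(15.7−10) = -0.4047
  SO₂ term: 0.0129·12.4^0.44·exp(0.046·83-0.4047) = 1.186
  Cl⁻ term: 0.0175·14.4^0.57·exp(0.008·83+0.085·15.7) = 0.5905
  r_corr = 1.186 + 0.5905 = 1.776 μm/a
  mass loss = 1.776 μm/a × 7.14 g/cm³ = 12.68 g·m⁻²·a⁻¹
copper: f(T) = -0.080·(T−10) [T>10 °C] = -0.4560
  Pd branch = 0.0053·Pd^0.26·e^(0.059·RH+f) = 0.8655 μm/a
  Cl⁻ term: 0.01025·14.4^0.27·exp(0.036·83+0.049·15.7) = 0.9021
  sum: 0.8655 + 0.9021 → r_corr = 1.768 μm/a
  mass loss = 1.768 μm/a × 8.96 g/cm³ = 15.84 g·m⁻²·a⁻¹
carbon steel: T>10 °C ⇒ hinge -0.054·(15.7−10) = -0.3078
  Pd branch = 1.77·Pd^0.52·e^(0.02·RH+f) = 25.34 μm/a
  Cl⁻ term: 0.102·14.4^0.62·exp(0.033·83+0.04·15.7) = 15.45
  r_corr = 25.34 + 15.45 = 40.79 μm/a
  mass loss = 40.79 μm/a × 7.85 g/cm³ = 320.2 g·m⁻²·a⁻¹
Ordering by g·m⁻²·a⁻¹: carbon steel (320) > copper (15.8) > zinc (12.7)

["carbon steel", "copper", "zinc"]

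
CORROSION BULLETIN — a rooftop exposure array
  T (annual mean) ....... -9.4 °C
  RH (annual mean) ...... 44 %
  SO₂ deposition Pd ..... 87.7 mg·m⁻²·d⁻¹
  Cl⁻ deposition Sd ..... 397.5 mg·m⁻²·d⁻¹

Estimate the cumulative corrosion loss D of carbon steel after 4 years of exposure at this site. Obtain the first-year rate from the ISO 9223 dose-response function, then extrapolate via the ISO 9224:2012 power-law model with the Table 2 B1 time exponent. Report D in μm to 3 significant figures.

carbon steel: temperature factor f = +0.150·(-19.4) = -2.9100
  Pd branch = 1.77·Pd^0.52·e^(0.02·RH+f) = 2.381 μm/a
  Sd branch = 0.102·Sd^0.62·e^(0.033·RH+0.04·T) = 12.23 μm/a
  sum: 2.381 + 12.23 → r_corr = 14.61 μm/a
ISO 9224: D(t) = r_corr · t^b with b = 0.523 (carbon steel, B1)
  D(4) = 14.61 × 4^0.523 = 14.61 × 2.065 = 30.17 μm

D(4) = 30.2 μm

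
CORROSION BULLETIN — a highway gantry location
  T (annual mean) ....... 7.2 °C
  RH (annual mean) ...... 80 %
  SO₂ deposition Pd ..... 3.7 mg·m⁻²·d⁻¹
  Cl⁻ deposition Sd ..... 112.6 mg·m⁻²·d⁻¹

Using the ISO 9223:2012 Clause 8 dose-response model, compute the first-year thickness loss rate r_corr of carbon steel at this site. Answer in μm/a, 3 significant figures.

r_corr = 47.0 μm/a

carbon steel: temperature factor f = +0.150·(-2.8) = -0.4200
  sulphur-dioxide contribution → 11.37 μm/a
  chloride contribution → 35.66 μm/a
  ⇒ r_corr(carbon steel) = 47.03 μm/a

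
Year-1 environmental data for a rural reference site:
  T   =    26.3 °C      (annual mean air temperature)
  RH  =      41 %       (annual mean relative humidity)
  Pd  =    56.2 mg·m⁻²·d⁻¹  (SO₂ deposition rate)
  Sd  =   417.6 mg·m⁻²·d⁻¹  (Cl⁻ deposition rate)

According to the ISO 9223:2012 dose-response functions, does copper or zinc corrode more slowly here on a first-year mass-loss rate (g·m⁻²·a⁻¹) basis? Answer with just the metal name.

copper

copper: temperature factor f = -0.080·(16.3) = -1.3040
  sulphur-dioxide contribution → 0.04607 μm/a
  chloride contribution → 0.8299 μm/a
  total first-year rate 0.876 μm/a
  mass loss = 0.876 μm/a × 8.96 g/cm³ = 7.849 g·m⁻²·a⁻¹
zinc: T>10 °C ⇒ hinge -0.071·(26.3−10) = -1.1573
  sulphur-dioxide contribution → 0.1574 μm/a
  chloride contribution → 7.082 μm/a
  ⇒ r_corr(zinc) = 7.24 μm/a
  mass loss = 7.24 μm/a × 7.14 g/cm³ = 51.69 g·m⁻²·a⁻¹
Ordering by g·m⁻²·a⁻¹: zinc (51.7) > copper (7.85)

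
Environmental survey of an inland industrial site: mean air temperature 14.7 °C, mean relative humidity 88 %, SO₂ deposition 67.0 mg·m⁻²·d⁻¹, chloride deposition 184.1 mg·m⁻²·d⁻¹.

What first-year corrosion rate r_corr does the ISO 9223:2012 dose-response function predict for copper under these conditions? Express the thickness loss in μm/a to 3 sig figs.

r_corr = 4.00 μm/a

copper: f(T) = -0.080·(T−10) [T>10 °C] = -0.3760
  Pd branch = 0.0053·Pd^0.26·e^(0.059·RH+f) = 1.953 μm/a
  Cl⁻ term: 0.01025·184.1^0.27·exp(0.036·88+0.049·14.7) = 2.046
  r_corr = 1.953 + 2.046 = 3.999 μm/a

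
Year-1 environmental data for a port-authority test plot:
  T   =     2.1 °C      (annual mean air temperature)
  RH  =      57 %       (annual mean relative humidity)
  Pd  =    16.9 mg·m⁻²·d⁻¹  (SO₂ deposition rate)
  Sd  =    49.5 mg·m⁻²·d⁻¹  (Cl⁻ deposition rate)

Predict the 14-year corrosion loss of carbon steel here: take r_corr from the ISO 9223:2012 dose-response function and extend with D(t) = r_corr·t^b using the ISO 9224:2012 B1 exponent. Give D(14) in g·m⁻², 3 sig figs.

D(14) = 485 g·m⁻²

carbon steel: temperature factor f = +0.150·(-7.9) = -1.1850
  sulphur-dioxide contribution → 7.361 μm/a
  chloride contribution → 8.178 μm/a
  ⇒ r_corr(carbon steel) = 15.54 μm/a
ISO 9224: D(t) = r_corr · t^b with b = 0.523 (carbon steel, B1)
  D(14) = 15.54 × 14^0.523 = 15.54 × 3.976 = 61.78 μm
  Mass loss = 61.78 μm × 7.85 g/cm³ = 485 g·m⁻²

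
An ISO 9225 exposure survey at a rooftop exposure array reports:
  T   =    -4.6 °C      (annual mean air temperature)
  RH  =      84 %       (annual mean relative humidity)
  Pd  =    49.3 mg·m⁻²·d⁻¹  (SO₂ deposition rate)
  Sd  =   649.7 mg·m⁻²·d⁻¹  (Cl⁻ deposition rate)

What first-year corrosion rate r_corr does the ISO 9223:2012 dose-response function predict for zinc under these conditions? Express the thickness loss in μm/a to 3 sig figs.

zinc: T≤10 °C ⇒ hinge +0.038·(-4.6−10) = -0.5548
  SO₂ term: 0.0129·49.3^0.44·exp(0.046·84-0.5548) = 1.962
  Cl⁻ term: 0.0175·649.7^0.57·exp(0.008·84+0.085·-4.6) = 0.9297
  sum: 1.962 + 0.9297 → r_corr = 2.891 μm/a

r_corr = 2.89 μm/a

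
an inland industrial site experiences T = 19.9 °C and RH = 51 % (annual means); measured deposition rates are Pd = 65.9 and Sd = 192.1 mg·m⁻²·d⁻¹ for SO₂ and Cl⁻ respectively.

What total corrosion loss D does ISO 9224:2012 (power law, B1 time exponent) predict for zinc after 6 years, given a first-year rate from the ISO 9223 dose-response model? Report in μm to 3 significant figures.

D(6) = 14.1 μm

zinc: temperature factor f = -0.071·(9.9) = -0.7029
  Pd branch = 0.0129·Pd^0.44·e^(0.046·RH+f) = 0.4212 μm/a
  Sd branch = 0.0175·Sd^0.57·e^(0.008·RH+0.085·T) = 2.861 μm/a
  r_corr = 0.4212 + 2.861 = 3.282 μm/a
Long-term exponent b (ISO 9224 Table 2, B1) = 0.813
  D(6) = 3.282 × 6^0.813 = 3.282 × 4.292 = 14.08 μm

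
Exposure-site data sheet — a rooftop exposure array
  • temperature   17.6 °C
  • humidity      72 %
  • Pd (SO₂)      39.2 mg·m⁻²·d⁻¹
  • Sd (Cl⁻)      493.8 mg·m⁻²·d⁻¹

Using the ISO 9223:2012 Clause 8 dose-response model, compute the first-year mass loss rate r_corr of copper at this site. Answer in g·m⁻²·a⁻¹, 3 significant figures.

r_corr = 20.2 g·m⁻²·a⁻¹

copper: f(T) = -0.080·(T−10) [T>10 °C] = -0.6080
  Pd branch = 0.0053·Pd^0.26·e^(0.059·RH+f) = 0.524 μm/a
  Cl⁻ term: 0.01025·493.8^0.27·exp(0.036·72+0.049·17.6) = 1.731
  r_corr = 0.524 + 1.731 = 2.255 μm/a
Convert to mass loss: 2.255 μm/a × 8.96 g/cm³ = 20.2 g·m⁻²·a⁻¹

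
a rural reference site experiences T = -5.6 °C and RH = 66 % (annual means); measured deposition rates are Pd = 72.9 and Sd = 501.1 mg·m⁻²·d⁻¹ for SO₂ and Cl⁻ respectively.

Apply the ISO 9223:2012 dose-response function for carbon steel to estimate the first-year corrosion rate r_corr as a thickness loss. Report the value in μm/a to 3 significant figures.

r_corr = 39.9 μm/a

carbon steel: temperature factor f = +0.150·(-15.6) = -2.3400
  sulphur-dioxide contribution → 5.938 μm/a
  chloride contribution → 33.98 μm/a
  total first-year rate 39.91 μm/a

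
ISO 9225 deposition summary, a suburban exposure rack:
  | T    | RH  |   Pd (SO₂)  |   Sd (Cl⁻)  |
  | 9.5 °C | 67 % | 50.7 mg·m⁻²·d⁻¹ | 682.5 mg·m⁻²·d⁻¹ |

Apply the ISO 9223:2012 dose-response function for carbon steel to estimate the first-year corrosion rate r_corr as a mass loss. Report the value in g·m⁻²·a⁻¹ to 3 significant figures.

r_corr = 990 g·m⁻²·a⁻¹

carbon steel: T≤10 °C ⇒ hinge +0.150·(9.5−10) = -0.0750
  SO₂ term: 1.77·50.7^0.52·exp(0.02·67-0.0750) = 48.3
  Cl⁻ term: 0.102·682.5^0.62·exp(0.033·67+0.04·9.5) = 77.8
  sum: 48.3 + 77.8 → r_corr = 126.1 μm/a
Convert to mass loss: 126.1 μm/a × 7.85 g/cm³ = 989.9 g·m⁻²·a⁻¹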